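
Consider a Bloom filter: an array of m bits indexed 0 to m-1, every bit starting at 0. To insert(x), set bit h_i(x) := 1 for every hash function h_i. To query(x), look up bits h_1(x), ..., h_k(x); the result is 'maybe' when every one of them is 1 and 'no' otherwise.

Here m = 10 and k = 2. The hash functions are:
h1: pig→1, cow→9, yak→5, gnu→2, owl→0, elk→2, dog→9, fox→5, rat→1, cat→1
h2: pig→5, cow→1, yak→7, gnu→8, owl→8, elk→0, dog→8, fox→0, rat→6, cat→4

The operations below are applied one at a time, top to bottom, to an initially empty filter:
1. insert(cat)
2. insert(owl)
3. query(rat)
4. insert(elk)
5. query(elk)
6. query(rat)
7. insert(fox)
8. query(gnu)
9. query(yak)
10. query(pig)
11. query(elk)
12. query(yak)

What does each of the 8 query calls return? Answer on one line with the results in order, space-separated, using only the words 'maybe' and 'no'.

Start: bits=0000000000
Op 1: insert cat -> sets bits 1 4 -> bits=0100100000
Op 2: insert owl -> sets bits 0 8 -> bits=1100100010
Op 3: query rat -> checks bit1=1, bit6=0 (has a 0) -> no
Op 4: insert elk -> sets bits 0 2 -> bits=1110100010
Op 5: query elk -> checks bit0=1, bit2=1 (all 1) -> maybe
Op 6: query rat -> checks bit1=1, bit6=0 (has a 0) -> no
Op 7: insert fox -> sets bits 0 5 -> bits=1110110010
Op 8: query gnu -> checks bit2=1, bit8=1 (all 1) -> maybe
Op 9: query yak -> checks bit5=1, bit7=0 (has a 0) -> no
Op 10: query pig -> checks bit1=1, bit5=1 (all 1) -> maybe
Op 11: query elk -> checks bit0=1, bit2=1 (all 1) -> maybe
Op 12: query yak -> checks bit5=1, bit7=0 (has a 0) -> no
Query results in order: no maybe no maybe no maybe maybe no

Answer: no maybe no maybe no maybe maybe no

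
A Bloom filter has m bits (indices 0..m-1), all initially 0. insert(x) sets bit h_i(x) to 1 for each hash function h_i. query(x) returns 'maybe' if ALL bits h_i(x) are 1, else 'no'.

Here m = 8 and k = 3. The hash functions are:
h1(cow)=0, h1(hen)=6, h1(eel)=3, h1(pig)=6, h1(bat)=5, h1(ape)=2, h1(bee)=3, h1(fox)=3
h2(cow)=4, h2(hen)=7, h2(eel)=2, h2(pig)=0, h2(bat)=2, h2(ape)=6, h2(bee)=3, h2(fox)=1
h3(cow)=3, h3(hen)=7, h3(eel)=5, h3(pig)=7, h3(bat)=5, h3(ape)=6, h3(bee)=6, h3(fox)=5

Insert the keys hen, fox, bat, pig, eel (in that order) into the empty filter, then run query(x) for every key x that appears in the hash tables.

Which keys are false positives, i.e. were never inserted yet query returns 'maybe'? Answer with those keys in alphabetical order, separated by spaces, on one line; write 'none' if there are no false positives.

Answer: ape bee

Derivation:
Start: bits=00000000
After insert 'hen': sets bits 6 7 -> bits=00000011
After insert 'fox': sets bits 1 3 5 -> bits=01010111
After insert 'bat': sets bits 2 5 -> bits=01110111
After insert 'pig': sets bits 0 6 7 -> bits=11110111
After insert 'eel': sets bits 2 3 5 -> bits=11110111
Not inserted: ape bee cow — query each against bits=11110111:
query ape: checks bit2=1, bit6=1 (all 1) -> maybe => FALSE POSITIVE
query bee: checks bit3=1, bit6=1 (all 1) -> maybe => FALSE POSITIVE
query cow: checks bit0=1, bit3=1, bit4=0 (has a 0) -> no => not a false positive
False positives (alphabetical): ape bee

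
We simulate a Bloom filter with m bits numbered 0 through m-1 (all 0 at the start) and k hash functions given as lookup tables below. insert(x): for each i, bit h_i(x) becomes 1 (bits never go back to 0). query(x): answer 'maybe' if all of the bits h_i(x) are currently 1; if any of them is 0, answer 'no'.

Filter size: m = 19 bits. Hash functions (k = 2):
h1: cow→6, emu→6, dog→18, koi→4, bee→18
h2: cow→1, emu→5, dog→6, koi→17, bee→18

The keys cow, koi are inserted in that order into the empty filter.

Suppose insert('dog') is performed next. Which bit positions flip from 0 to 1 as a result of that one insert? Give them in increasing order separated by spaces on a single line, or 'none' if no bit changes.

Start: bits=0000000000000000000
After insert 'cow': sets bits 1 6 -> bits=0100001000000000000
After insert 'koi': sets bits 4 17 -> bits=0100101000000000010
insert 'dog' would touch bits 6 18; currently bit6=1, bit18=0
Bits that are 0 among those (would change 0->1): 18

Answer: 18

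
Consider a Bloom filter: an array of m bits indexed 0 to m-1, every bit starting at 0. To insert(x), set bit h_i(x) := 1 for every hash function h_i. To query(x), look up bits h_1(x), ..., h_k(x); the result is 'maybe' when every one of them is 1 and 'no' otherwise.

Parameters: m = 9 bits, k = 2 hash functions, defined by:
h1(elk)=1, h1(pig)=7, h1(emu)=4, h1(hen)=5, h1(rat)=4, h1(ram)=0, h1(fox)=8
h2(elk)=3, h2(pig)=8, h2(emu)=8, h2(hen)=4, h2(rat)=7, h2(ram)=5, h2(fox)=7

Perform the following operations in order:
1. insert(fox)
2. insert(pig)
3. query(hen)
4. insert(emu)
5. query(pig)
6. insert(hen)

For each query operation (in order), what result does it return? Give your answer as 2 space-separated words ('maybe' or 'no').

Start: bits=000000000
Op 1: insert fox -> sets bits 7 8 -> bits=000000011
Op 2: insert pig -> sets bits 7 8 -> bits=000000011
Op 3: query hen -> checks bit4=0, bit5=0 (has a 0) -> no
Op 4: insert emu -> sets bits 4 8 -> bits=000010011
Op 5: query pig -> checks bit7=1, bit8=1 (all 1) -> maybe
Op 6: insert hen -> sets bits 4 5 -> bits=000011011
Query results in order: no maybe

Answer: no maybe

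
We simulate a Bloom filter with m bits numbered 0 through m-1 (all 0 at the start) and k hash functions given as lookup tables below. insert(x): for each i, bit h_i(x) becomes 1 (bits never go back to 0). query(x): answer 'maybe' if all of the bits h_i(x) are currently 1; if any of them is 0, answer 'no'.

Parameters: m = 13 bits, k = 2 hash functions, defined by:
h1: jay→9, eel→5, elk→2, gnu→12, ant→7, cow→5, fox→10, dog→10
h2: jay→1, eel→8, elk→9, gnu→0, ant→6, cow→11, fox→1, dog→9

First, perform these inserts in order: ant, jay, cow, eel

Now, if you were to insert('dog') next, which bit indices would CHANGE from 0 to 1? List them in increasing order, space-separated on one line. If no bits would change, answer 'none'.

Start: bits=0000000000000
After insert 'ant': sets bits 6 7 -> bits=0000001100000
After insert 'jay': sets bits 1 9 -> bits=0100001101000
After insert 'cow': sets bits 5 11 -> bits=0100011101010
After insert 'eel': sets bits 5 8 -> bits=0100011111010
insert 'dog' would touch bits 9 10; currently bit9=1, bit10=0
Bits that are 0 among those (would change 0->1): 10

Answer: 10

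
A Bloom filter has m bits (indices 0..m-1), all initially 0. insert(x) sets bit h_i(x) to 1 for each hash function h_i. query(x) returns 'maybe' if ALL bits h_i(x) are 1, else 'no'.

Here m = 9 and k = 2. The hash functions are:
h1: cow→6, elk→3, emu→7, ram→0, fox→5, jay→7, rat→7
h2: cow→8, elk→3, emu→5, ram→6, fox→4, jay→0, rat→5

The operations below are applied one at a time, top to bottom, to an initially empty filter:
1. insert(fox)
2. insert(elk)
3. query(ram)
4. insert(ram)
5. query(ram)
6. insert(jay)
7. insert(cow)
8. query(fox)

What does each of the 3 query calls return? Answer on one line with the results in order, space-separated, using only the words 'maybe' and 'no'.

Answer: no maybe maybe

Derivation:
Start: bits=000000000
Op 1: insert fox -> sets bits 4 5 -> bits=000011000
Op 2: insert elk -> sets bits 3 -> bits=000111000
Op 3: query ram -> checks bit0=0, bit6=0 (has a 0) -> no
Op 4: insert ram -> sets bits 0 6 -> bits=100111100
Op 5: query ram -> checks bit0=1, bit6=1 (all 1) -> maybe
Op 6: insert jay -> sets bits 0 7 -> bits=100111110
Op 7: insert cow -> sets bits 6 8 -> bits=100111111
Op 8: query fox -> checks bit4=1, bit5=1 (all 1) -> maybe
Query results in order: no maybe maybe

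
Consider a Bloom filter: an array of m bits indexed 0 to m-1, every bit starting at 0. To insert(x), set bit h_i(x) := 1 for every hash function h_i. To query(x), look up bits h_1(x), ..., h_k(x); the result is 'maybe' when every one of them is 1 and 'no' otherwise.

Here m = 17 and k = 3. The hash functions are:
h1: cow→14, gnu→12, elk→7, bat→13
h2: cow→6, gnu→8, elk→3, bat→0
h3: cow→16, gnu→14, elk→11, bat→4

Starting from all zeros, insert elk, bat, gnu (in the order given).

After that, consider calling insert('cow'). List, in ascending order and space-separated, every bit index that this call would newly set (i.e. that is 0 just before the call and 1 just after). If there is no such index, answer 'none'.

Answer: 6 16

Derivation:
Start: bits=00000000000000000
After insert 'elk': sets bits 3 7 11 -> bits=00010001000100000
After insert 'bat': sets bits 0 4 13 -> bits=10011001000101000
After insert 'gnu': sets bits 8 12 14 -> bits=10011001100111100
insert 'cow' would touch bits 6 14 16; currently bit6=0, bit14=1, bit16=0
Bits that are 0 among those (would change 0->1): 6 16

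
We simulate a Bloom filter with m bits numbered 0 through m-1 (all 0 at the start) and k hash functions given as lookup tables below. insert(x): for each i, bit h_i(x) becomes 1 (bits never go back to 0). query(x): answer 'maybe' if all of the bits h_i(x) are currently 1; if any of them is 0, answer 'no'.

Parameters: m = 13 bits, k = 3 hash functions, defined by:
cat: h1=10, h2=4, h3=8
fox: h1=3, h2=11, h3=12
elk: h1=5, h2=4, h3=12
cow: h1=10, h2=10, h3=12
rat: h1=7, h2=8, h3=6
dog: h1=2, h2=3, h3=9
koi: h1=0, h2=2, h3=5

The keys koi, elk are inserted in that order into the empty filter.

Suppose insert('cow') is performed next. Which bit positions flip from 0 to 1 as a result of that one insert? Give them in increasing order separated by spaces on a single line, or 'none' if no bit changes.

Answer: 10

Derivation:
Start: bits=0000000000000
After insert 'koi': sets bits 0 2 5 -> bits=1010010000000
After insert 'elk': sets bits 4 5 12 -> bits=1010110000001
insert 'cow' would touch bits 10 12; currently bit10=0, bit12=1
Bits that are 0 among those (would change 0->1): 10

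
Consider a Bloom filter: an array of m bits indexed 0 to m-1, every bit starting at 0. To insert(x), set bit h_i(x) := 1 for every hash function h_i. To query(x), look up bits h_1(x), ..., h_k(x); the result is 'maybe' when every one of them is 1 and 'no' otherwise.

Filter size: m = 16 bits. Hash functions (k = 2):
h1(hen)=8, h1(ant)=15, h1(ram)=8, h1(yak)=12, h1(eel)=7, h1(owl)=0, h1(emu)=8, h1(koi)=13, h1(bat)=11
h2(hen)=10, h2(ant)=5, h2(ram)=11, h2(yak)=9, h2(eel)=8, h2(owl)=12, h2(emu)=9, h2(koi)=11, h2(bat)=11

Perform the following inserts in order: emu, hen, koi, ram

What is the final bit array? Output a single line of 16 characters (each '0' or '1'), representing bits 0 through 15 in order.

Answer: 0000000011110100

Derivation:
Start: bits=0000000000000000
After insert 'emu': sets bits 8 9 -> bits=0000000011000000
After insert 'hen': sets bits 8 10 -> bits=0000000011100000
After insert 'koi': sets bits 11 13 -> bits=0000000011110100
After insert 'ram': sets bits 8 11 -> bits=0000000011110100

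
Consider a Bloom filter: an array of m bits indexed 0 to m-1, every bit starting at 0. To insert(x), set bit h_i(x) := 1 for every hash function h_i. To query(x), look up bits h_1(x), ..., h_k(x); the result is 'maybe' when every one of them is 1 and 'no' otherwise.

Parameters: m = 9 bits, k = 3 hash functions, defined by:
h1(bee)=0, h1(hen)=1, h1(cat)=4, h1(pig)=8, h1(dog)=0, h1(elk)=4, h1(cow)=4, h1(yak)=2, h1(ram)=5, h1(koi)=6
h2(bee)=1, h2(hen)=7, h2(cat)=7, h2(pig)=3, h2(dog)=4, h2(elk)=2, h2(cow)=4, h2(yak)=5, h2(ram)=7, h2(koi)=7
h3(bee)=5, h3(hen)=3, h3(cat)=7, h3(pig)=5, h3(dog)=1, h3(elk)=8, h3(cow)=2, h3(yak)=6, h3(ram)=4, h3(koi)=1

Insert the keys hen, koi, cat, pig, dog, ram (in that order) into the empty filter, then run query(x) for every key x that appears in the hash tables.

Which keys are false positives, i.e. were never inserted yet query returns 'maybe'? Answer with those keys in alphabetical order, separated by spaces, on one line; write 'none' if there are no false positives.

Start: bits=000000000
After insert 'hen': sets bits 1 3 7 -> bits=010100010
After insert 'koi': sets bits 1 6 7 -> bits=010100110
After insert 'cat': sets bits 4 7 -> bits=010110110
After insert 'pig': sets bits 3 5 8 -> bits=010111111
After insert 'dog': sets bits 0 1 4 -> bits=110111111
After insert 'ram': sets bits 4 5 7 -> bits=110111111
Not inserted: bee cow elk yak — query each against bits=110111111:
query bee: checks bit0=1, bit1=1, bit5=1 (all 1) -> maybe => FALSE POSITIVE
query cow: checks bit2=0, bit4=1 (has a 0) -> no => not a false positive
query elk: checks bit2=0, bit4=1, bit8=1 (has a 0) -> no => not a false positive
query yak: checks bit2=0, bit5=1, bit6=1 (has a 0) -> no => not a false positive
False positives (alphabetical): bee

Answer: bee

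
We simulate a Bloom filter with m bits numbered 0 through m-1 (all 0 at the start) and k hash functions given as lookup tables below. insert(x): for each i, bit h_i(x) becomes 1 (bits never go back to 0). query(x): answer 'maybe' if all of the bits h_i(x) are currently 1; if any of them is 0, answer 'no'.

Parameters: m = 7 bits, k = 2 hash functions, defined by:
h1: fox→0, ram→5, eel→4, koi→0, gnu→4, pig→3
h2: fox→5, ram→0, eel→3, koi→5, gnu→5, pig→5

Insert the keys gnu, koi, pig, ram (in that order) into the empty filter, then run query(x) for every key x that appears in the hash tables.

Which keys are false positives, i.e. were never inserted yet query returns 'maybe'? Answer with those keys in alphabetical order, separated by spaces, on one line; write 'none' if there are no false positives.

Start: bits=0000000
After insert 'gnu': sets bits 4 5 -> bits=0000110
After insert 'koi': sets bits 0 5 -> bits=1000110
After insert 'pig': sets bits 3 5 -> bits=1001110
After insert 'ram': sets bits 0 5 -> bits=1001110
Not inserted: eel fox — query each against bits=1001110:
query eel: checks bit3=1, bit4=1 (all 1) -> maybe => FALSE POSITIVE
query fox: checks bit0=1, bit5=1 (all 1) -> maybe => FALSE POSITIVE
False positives (alphabetical): eel fox

Answer: eel fox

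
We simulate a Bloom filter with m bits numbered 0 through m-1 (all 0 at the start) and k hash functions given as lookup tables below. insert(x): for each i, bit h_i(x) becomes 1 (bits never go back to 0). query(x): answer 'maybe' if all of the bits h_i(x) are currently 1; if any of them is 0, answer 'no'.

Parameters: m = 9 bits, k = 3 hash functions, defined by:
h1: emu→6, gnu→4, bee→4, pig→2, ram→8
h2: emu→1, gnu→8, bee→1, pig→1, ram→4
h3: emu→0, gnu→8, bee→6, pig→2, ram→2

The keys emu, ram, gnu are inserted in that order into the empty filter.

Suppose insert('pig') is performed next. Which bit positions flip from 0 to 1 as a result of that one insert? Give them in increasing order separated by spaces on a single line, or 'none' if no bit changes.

Answer: none

Derivation:
Start: bits=000000000
After insert 'emu': sets bits 0 1 6 -> bits=110000100
After insert 'ram': sets bits 2 4 8 -> bits=111010101
After insert 'gnu': sets bits 4 8 -> bits=111010101
insert 'pig' would touch bits 1 2; currently bit1=1, bit2=1
Bits that are 0 among those (would change 0->1): none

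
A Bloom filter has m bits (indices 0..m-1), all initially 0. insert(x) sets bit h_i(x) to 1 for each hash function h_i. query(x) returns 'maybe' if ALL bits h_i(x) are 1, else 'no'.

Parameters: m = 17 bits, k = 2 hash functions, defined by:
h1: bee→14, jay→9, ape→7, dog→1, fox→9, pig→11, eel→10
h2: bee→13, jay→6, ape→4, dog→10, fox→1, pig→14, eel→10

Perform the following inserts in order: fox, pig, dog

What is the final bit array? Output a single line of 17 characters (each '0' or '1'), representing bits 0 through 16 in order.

Start: bits=00000000000000000
After insert 'fox': sets bits 1 9 -> bits=01000000010000000
After insert 'pig': sets bits 11 14 -> bits=01000000010100100
After insert 'dog': sets bits 1 10 -> bits=01000000011100100

Answer: 01000000011100100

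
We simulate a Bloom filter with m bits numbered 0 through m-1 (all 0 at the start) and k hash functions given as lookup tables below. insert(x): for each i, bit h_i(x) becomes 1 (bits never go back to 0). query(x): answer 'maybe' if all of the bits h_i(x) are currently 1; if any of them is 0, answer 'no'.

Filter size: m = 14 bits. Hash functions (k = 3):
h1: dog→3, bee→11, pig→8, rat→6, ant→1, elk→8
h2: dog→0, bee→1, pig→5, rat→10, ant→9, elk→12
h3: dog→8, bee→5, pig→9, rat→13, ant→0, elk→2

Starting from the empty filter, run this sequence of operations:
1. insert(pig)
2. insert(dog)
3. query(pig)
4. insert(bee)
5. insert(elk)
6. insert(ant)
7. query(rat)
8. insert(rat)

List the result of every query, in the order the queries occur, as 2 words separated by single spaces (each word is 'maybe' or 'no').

Answer: maybe no

Derivation:
Start: bits=00000000000000
Op 1: insert pig -> sets bits 5 8 9 -> bits=00000100110000
Op 2: insert dog -> sets bits 0 3 8 -> bits=10010100110000
Op 3: query pig -> checks bit5=1, bit8=1, bit9=1 (all 1) -> maybe
Op 4: insert bee -> sets bits 1 5 11 -> bits=11010100110100
Op 5: insert elk -> sets bits 2 8 12 -> bits=11110100110110
Op 6: insert ant -> sets bits 0 1 9 -> bits=11110100110110
Op 7: query rat -> checks bit6=0, bit10=0, bit13=0 (has a 0) -> no
Op 8: insert rat -> sets bits 6 10 13 -> bits=11110110111111
Query results in order: maybe no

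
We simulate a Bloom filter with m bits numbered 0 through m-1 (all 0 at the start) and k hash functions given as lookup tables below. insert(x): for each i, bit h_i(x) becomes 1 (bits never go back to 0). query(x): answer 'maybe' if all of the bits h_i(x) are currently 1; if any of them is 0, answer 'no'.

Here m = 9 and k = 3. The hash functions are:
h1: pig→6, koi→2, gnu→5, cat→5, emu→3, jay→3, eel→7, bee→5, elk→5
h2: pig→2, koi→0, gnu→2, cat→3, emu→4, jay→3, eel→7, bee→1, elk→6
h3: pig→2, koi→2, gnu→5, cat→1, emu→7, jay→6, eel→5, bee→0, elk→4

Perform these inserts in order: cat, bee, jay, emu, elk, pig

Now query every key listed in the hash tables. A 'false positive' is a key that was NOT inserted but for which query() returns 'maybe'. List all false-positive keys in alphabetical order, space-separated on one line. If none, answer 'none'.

Start: bits=000000000
After insert 'cat': sets bits 1 3 5 -> bits=010101000
After insert 'bee': sets bits 0 1 5 -> bits=110101000
After insert 'jay': sets bits 3 6 -> bits=110101100
After insert 'emu': sets bits 3 4 7 -> bits=110111110
After insert 'elk': sets bits 4 5 6 -> bits=110111110
After insert 'pig': sets bits 2 6 -> bits=111111110
Not inserted: eel gnu koi — query each against bits=111111110:
query eel: checks bit5=1, bit7=1 (all 1) -> maybe => FALSE POSITIVE
query gnu: checks bit2=1, bit5=1 (all 1) -> maybe => FALSE POSITIVE
query koi: checks bit0=1, bit2=1 (all 1) -> maybe => FALSE POSITIVE
False positives (alphabetical): eel gnu koi

Answer: eel gnu koi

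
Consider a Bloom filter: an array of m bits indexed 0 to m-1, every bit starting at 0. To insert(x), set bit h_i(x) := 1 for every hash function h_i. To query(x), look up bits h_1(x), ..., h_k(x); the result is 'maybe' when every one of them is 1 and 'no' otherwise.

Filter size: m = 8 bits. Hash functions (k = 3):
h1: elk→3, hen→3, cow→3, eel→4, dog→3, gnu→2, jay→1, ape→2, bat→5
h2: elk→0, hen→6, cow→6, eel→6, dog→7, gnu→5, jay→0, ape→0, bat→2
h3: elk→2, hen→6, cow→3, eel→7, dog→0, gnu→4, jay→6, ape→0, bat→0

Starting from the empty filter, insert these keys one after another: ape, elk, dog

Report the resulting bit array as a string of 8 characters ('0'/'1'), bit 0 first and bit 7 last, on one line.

Start: bits=00000000
After insert 'ape': sets bits 0 2 -> bits=10100000
After insert 'elk': sets bits 0 2 3 -> bits=10110000
After insert 'dog': sets bits 0 3 7 -> bits=10110001

Answer: 10110001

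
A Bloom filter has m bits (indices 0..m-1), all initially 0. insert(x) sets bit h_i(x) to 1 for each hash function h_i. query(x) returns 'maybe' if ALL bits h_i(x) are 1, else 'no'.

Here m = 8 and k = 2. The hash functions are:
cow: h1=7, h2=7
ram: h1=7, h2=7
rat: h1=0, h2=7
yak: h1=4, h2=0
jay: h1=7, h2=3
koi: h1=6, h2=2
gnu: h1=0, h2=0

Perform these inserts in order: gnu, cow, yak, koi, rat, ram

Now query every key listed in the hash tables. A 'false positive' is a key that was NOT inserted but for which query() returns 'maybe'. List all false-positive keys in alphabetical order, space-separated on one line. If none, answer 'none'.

Answer: none

Derivation:
Start: bits=00000000
After insert 'gnu': sets bits 0 -> bits=10000000
After insert 'cow': sets bits 7 -> bits=10000001
After insert 'yak': sets bits 0 4 -> bits=10001001
After insert 'koi': sets bits 2 6 -> bits=10101011
After insert 'rat': sets bits 0 7 -> bits=10101011
After insert 'ram': sets bits 7 -> bits=10101011
Not inserted: jay — query each against bits=10101011:
query jay: checks bit3=0, bit7=1 (has a 0) -> no => not a false positive
False positives (alphabetical): none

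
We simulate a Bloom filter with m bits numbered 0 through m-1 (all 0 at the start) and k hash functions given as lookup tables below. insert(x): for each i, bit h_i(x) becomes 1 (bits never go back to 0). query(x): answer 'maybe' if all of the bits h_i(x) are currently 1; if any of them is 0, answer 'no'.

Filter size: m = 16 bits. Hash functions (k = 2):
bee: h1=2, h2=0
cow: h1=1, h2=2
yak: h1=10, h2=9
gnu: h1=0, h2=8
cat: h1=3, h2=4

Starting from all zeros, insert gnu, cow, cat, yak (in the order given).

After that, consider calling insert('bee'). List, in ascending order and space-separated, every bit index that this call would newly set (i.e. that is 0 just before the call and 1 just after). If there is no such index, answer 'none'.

Start: bits=0000000000000000
After insert 'gnu': sets bits 0 8 -> bits=1000000010000000
After insert 'cow': sets bits 1 2 -> bits=1110000010000000
After insert 'cat': sets bits 3 4 -> bits=1111100010000000
After insert 'yak': sets bits 9 10 -> bits=1111100011100000
insert 'bee' would touch bits 0 2; currently bit0=1, bit2=1
Bits that are 0 among those (would change 0->1): none

Answer: none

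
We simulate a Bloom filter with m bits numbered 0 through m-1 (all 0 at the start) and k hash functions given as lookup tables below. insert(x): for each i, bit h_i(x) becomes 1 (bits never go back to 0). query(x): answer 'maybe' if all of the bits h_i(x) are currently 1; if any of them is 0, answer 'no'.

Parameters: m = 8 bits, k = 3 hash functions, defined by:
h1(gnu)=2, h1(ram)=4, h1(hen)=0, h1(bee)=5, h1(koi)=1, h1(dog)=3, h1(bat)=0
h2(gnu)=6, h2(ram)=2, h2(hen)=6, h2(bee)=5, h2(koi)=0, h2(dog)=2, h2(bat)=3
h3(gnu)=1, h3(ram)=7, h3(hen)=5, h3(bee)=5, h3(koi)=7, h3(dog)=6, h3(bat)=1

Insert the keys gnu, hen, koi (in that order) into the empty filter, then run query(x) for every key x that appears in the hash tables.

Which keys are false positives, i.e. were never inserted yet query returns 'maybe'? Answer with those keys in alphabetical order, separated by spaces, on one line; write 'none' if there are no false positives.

Start: bits=00000000
After insert 'gnu': sets bits 1 2 6 -> bits=01100010
After insert 'hen': sets bits 0 5 6 -> bits=11100110
After insert 'koi': sets bits 0 1 7 -> bits=11100111
Not inserted: bat bee dog ram — query each against bits=11100111:
query bat: checks bit0=1, bit1=1, bit3=0 (has a 0) -> no => not a false positive
query bee: checks bit5=1 (all 1) -> maybe => FALSE POSITIVE
query dog: checks bit2=1, bit3=0, bit6=1 (has a 0) -> no => not a false positive
query ram: checks bit2=1, bit4=0, bit7=1 (has a 0) -> no => not a false positive
False positives (alphabetical): bee

Answer: bee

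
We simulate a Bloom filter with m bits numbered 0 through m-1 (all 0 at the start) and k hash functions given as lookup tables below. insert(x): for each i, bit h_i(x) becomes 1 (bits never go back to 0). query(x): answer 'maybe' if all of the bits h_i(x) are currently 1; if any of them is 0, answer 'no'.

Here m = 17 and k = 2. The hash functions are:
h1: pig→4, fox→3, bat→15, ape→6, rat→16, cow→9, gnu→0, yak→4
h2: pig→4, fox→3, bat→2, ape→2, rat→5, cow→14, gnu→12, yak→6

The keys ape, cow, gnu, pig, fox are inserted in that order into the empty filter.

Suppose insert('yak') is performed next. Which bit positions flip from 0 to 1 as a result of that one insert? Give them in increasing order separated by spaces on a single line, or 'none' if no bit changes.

Start: bits=00000000000000000
After insert 'ape': sets bits 2 6 -> bits=00100010000000000
After insert 'cow': sets bits 9 14 -> bits=00100010010000100
After insert 'gnu': sets bits 0 12 -> bits=10100010010010100
After insert 'pig': sets bits 4 -> bits=10101010010010100
After insert 'fox': sets bits 3 -> bits=10111010010010100
insert 'yak' would touch bits 4 6; currently bit4=1, bit6=1
Bits that are 0 among those (would change 0->1): none

Answer: none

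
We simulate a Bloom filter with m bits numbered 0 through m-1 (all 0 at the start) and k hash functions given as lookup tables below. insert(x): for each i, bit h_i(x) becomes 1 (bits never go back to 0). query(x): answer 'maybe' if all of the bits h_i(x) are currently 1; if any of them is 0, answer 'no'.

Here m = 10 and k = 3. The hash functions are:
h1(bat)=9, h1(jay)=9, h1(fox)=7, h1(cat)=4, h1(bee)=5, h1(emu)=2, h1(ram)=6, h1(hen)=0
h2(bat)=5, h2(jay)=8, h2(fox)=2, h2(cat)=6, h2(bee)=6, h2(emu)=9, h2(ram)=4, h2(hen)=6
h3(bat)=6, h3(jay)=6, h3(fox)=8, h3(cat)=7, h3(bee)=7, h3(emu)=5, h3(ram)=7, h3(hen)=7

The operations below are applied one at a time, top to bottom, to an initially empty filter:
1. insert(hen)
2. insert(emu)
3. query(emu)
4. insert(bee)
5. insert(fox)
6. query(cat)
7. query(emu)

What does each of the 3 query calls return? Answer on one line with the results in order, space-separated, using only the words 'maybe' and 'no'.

Start: bits=0000000000
Op 1: insert hen -> sets bits 0 6 7 -> bits=1000001100
Op 2: insert emu -> sets bits 2 5 9 -> bits=1010011101
Op 3: query emu -> checks bit2=1, bit5=1, bit9=1 (all 1) -> maybe
Op 4: insert bee -> sets bits 5 6 7 -> bits=1010011101
Op 5: insert fox -> sets bits 2 7 8 -> bits=1010011111
Op 6: query cat -> checks bit4=0, bit6=1, bit7=1 (has a 0) -> no
Op 7: query emu -> checks bit2=1, bit5=1, bit9=1 (all 1) -> maybe
Query results in order: maybe no maybe

Answer: maybe no maybe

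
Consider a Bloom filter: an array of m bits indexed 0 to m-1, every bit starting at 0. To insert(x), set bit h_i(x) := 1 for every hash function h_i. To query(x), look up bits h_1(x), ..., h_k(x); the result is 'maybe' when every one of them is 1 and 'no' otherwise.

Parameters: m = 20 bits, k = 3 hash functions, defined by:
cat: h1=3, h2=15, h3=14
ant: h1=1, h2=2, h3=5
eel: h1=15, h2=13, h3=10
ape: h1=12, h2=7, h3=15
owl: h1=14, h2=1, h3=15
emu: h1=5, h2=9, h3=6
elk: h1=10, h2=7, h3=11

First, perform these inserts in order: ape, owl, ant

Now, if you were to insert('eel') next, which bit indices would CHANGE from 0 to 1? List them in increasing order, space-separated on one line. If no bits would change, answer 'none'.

Start: bits=00000000000000000000
After insert 'ape': sets bits 7 12 15 -> bits=00000001000010010000
After insert 'owl': sets bits 1 14 15 -> bits=01000001000010110000
After insert 'ant': sets bits 1 2 5 -> bits=01100101000010110000
insert 'eel' would touch bits 10 13 15; currently bit10=0, bit13=0, bit15=1
Bits that are 0 among those (would change 0->1): 10 13

Answer: 10 13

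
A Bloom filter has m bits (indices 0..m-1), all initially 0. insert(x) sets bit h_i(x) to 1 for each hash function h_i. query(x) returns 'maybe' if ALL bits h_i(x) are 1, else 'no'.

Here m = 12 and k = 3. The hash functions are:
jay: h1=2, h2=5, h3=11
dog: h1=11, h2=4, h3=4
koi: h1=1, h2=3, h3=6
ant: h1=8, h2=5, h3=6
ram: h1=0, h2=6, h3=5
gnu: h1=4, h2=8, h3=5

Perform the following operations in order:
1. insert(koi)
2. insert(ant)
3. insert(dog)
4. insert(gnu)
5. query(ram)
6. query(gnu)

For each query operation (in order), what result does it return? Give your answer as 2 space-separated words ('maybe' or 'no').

Answer: no maybe

Derivation:
Start: bits=000000000000
Op 1: insert koi -> sets bits 1 3 6 -> bits=010100100000
Op 2: insert ant -> sets bits 5 6 8 -> bits=010101101000
Op 3: insert dog -> sets bits 4 11 -> bits=010111101001
Op 4: insert gnu -> sets bits 4 5 8 -> bits=010111101001
Op 5: query ram -> checks bit0=0, bit5=1, bit6=1 (has a 0) -> no
Op 6: query gnu -> checks bit4=1, bit5=1, bit8=1 (all 1) -> maybe
Query results in order: no maybe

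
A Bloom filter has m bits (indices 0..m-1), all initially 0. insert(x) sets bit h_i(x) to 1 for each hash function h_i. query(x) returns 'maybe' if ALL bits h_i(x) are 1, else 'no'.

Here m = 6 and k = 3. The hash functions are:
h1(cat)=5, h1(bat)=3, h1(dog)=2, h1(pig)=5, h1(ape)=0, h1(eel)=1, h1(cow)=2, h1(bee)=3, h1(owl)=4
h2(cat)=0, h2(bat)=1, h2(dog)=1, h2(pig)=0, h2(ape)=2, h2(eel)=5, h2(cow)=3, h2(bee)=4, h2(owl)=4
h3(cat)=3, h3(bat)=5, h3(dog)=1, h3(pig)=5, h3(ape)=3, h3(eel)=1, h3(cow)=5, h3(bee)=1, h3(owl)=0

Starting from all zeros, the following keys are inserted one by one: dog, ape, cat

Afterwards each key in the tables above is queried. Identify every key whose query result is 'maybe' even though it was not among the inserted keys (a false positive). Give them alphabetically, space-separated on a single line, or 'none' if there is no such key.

Answer: bat cow eel pig

Derivation:
Start: bits=000000
After insert 'dog': sets bits 1 2 -> bits=011000
After insert 'ape': sets bits 0 2 3 -> bits=111100
After insert 'cat': sets bits 0 3 5 -> bits=111101
Not inserted: bat bee cow eel owl pig — query each against bits=111101:
query bat: checks bit1=1, bit3=1, bit5=1 (all 1) -> maybe => FALSE POSITIVE
query bee: checks bit1=1, bit3=1, bit4=0 (has a 0) -> no => not a false positive
query cow: checks bit2=1, bit3=1, bit5=1 (all 1) -> maybe => FALSE POSITIVE
query eel: checks bit1=1, bit5=1 (all 1) -> maybe => FALSE POSITIVE
query owl: checks bit0=1, bit4=0 (has a 0) -> no => not a false positive
query pig: checks bit0=1, bit5=1 (all 1) -> maybe => FALSE POSITIVE
False positives (alphabetical): bat cow eel pig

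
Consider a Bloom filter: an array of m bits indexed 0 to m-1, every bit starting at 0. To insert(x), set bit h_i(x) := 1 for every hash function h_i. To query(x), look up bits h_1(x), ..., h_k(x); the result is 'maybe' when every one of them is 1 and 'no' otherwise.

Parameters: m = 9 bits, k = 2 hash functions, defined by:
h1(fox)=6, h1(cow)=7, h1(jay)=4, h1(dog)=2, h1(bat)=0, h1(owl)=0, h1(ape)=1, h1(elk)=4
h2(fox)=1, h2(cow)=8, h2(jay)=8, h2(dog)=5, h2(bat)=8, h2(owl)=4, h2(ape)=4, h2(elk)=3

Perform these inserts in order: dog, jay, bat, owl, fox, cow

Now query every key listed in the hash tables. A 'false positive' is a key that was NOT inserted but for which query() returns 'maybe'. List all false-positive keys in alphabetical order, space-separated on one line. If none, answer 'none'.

Answer: ape

Derivation:
Start: bits=000000000
After insert 'dog': sets bits 2 5 -> bits=001001000
After insert 'jay': sets bits 4 8 -> bits=001011001
After insert 'bat': sets bits 0 8 -> bits=101011001
After insert 'owl': sets bits 0 4 -> bits=101011001
After insert 'fox': sets bits 1 6 -> bits=111011101
After insert 'cow': sets bits 7 8 -> bits=111011111
Not inserted: ape elk — query each against bits=111011111:
query ape: checks bit1=1, bit4=1 (all 1) -> maybe => FALSE POSITIVE
query elk: checks bit3=0, bit4=1 (has a 0) -> no => not a false positive
False positives (alphabetical): ape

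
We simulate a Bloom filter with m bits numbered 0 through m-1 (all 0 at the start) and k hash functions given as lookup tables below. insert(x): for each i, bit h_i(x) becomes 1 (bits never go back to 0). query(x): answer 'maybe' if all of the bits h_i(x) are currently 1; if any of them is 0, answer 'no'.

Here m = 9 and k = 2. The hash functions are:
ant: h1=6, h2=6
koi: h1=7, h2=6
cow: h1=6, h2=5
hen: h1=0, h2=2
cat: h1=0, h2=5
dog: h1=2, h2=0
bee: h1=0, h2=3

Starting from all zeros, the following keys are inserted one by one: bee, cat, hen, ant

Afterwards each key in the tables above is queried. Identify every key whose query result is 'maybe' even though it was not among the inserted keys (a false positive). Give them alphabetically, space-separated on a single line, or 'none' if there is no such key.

Start: bits=000000000
After insert 'bee': sets bits 0 3 -> bits=100100000
After insert 'cat': sets bits 0 5 -> bits=100101000
After insert 'hen': sets bits 0 2 -> bits=101101000
After insert 'ant': sets bits 6 -> bits=101101100
Not inserted: cow dog koi — query each against bits=101101100:
query cow: checks bit5=1, bit6=1 (all 1) -> maybe => FALSE POSITIVE
query dog: checks bit0=1, bit2=1 (all 1) -> maybe => FALSE POSITIVE
query koi: checks bit6=1, bit7=0 (has a 0) -> no => not a false positive
False positives (alphabetical): cow dog

Answer: cow dog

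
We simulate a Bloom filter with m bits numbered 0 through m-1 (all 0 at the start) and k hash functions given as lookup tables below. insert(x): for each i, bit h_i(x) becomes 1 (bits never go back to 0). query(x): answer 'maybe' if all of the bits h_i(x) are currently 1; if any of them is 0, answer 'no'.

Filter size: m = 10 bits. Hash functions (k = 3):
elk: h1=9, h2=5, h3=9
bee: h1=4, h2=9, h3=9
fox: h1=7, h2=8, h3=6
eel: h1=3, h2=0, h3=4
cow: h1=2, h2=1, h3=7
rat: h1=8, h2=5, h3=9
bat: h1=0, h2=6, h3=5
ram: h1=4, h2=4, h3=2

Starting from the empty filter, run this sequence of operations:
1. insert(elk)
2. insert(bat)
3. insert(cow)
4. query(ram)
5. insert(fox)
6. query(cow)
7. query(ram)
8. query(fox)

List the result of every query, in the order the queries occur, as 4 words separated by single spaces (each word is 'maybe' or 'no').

Answer: no maybe no maybe

Derivation:
Start: bits=0000000000
Op 1: insert elk -> sets bits 5 9 -> bits=0000010001
Op 2: insert bat -> sets bits 0 5 6 -> bits=1000011001
Op 3: insert cow -> sets bits 1 2 7 -> bits=1110011101
Op 4: query ram -> checks bit2=1, bit4=0 (has a 0) -> no
Op 5: insert fox -> sets bits 6 7 8 -> bits=1110011111
Op 6: query cow -> checks bit1=1, bit2=1, bit7=1 (all 1) -> maybe
Op 7: query ram -> checks bit2=1, bit4=0 (has a 0) -> no
Op 8: query fox -> checks bit6=1, bit7=1, bit8=1 (all 1) -> maybe
Query results in order: no maybe no maybe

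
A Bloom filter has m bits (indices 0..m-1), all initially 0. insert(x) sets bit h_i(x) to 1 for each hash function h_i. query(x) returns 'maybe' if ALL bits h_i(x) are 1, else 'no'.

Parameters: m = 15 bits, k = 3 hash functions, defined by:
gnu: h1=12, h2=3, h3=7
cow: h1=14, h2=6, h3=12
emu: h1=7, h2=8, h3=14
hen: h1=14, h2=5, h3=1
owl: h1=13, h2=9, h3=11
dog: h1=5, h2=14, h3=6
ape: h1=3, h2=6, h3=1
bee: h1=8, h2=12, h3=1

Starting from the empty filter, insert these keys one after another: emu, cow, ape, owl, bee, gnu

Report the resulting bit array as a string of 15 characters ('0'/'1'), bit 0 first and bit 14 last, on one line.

Start: bits=000000000000000
After insert 'emu': sets bits 7 8 14 -> bits=000000011000001
After insert 'cow': sets bits 6 12 14 -> bits=000000111000101
After insert 'ape': sets bits 1 3 6 -> bits=010100111000101
After insert 'owl': sets bits 9 11 13 -> bits=010100111101111
After insert 'bee': sets bits 1 8 12 -> bits=010100111101111
After insert 'gnu': sets bits 3 7 12 -> bits=010100111101111

Answer: 010100111101111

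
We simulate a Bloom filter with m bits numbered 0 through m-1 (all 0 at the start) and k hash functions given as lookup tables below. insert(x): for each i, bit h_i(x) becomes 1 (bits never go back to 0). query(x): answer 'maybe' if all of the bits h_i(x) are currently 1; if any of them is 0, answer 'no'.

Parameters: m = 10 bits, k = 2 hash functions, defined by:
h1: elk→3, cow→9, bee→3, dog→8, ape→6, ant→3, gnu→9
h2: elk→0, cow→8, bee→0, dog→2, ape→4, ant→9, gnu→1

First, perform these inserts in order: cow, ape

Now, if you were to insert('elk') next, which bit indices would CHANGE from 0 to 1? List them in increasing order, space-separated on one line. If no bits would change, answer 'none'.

Answer: 0 3

Derivation:
Start: bits=0000000000
After insert 'cow': sets bits 8 9 -> bits=0000000011
After insert 'ape': sets bits 4 6 -> bits=0000101011
insert 'elk' would touch bits 0 3; currently bit0=0, bit3=0
Bits that are 0 among those (would change 0->1): 0 3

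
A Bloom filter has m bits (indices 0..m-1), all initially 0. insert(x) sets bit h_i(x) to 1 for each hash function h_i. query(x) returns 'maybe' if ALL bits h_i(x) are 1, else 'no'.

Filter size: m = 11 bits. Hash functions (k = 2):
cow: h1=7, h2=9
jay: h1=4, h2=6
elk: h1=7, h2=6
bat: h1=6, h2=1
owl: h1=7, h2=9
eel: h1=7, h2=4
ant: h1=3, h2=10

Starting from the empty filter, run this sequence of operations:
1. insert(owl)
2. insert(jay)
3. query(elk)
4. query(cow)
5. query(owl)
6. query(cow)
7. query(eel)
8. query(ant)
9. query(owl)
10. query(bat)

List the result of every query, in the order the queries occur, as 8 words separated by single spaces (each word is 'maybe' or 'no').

Start: bits=00000000000
Op 1: insert owl -> sets bits 7 9 -> bits=00000001010
Op 2: insert jay -> sets bits 4 6 -> bits=00001011010
Op 3: query elk -> checks bit6=1, bit7=1 (all 1) -> maybe
Op 4: query cow -> checks bit7=1, bit9=1 (all 1) -> maybe
Op 5: query owl -> checks bit7=1, bit9=1 (all 1) -> maybe
Op 6: query cow -> checks bit7=1, bit9=1 (all 1) -> maybe
Op 7: query eel -> checks bit4=1, bit7=1 (all 1) -> maybe
Op 8: query ant -> checks bit3=0, bit10=0 (has a 0) -> no
Op 9: query owl -> checks bit7=1, bit9=1 (all 1) -> maybe
Op 10: query bat -> checks bit1=0, bit6=1 (has a 0) -> no
Query results in order: maybe maybe maybe maybe maybe no maybe no

Answer: maybe maybe maybe maybe maybe no maybe no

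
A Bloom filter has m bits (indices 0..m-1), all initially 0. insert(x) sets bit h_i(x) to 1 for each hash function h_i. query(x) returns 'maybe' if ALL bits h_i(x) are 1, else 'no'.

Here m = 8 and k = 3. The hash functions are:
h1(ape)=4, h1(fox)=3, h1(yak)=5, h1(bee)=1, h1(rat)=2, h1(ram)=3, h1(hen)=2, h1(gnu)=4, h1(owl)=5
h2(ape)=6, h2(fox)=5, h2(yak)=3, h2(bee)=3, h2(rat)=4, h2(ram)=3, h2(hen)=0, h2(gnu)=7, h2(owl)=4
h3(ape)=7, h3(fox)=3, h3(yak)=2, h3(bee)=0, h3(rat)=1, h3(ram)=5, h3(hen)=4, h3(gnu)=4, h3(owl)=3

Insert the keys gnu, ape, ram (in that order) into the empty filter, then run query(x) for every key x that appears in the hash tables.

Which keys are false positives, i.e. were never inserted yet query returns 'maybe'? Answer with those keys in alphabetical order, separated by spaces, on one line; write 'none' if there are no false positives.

Start: bits=00000000
After insert 'gnu': sets bits 4 7 -> bits=00001001
After insert 'ape': sets bits 4 6 7 -> bits=00001011
After insert 'ram': sets bits 3 5 -> bits=00011111
Not inserted: bee fox hen owl rat yak — query each against bits=00011111:
query bee: checks bit0=0, bit1=0, bit3=1 (has a 0) -> no => not a false positive
query fox: checks bit3=1, bit5=1 (all 1) -> maybe => FALSE POSITIVE
query hen: checks bit0=0, bit2=0, bit4=1 (has a 0) -> no => not a false positive
query owl: checks bit3=1, bit4=1, bit5=1 (all 1) -> maybe => FALSE POSITIVE
query rat: checks bit1=0, bit2=0, bit4=1 (has a 0) -> no => not a false positive
query yak: checks bit2=0, bit3=1, bit5=1 (has a 0) -> no => not a false positive
False positives (alphabetical): fox owl

Answer: fox owl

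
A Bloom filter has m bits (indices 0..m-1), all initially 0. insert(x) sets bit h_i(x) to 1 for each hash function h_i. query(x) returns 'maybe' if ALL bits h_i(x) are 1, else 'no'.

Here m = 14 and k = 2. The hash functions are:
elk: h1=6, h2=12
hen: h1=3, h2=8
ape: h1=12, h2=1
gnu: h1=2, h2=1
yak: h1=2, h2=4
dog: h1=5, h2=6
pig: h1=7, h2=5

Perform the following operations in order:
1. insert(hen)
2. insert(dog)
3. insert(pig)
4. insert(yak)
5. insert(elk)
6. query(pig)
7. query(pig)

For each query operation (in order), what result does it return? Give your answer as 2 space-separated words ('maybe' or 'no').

Answer: maybe maybe

Derivation:
Start: bits=00000000000000
Op 1: insert hen -> sets bits 3 8 -> bits=00010000100000
Op 2: insert dog -> sets bits 5 6 -> bits=00010110100000
Op 3: insert pig -> sets bits 5 7 -> bits=00010111100000
Op 4: insert yak -> sets bits 2 4 -> bits=00111111100000
Op 5: insert elk -> sets bits 6 12 -> bits=00111111100010
Op 6: query pig -> checks bit5=1, bit7=1 (all 1) -> maybe
Op 7: query pig -> checks bit5=1, bit7=1 (all 1) -> maybe
Query results in order: maybe maybe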